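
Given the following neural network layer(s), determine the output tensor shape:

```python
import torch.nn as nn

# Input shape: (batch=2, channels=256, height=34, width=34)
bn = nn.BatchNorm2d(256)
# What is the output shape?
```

Input: (2, 256, 34, 34) -> Output: (2, 256, 34, 34)

Answer: (2, 256, 34, 34)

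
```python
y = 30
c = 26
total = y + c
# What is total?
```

Trace:
`y = 30` → y = 30
`c = 26` → c = 26
`total = y + c` → total = 56
So total = 56

Answer: 56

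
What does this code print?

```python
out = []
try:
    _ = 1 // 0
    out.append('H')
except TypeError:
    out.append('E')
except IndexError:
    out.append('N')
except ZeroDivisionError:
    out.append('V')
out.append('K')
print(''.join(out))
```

Execution trace: 'V' (except ZeroDivisionError) → 'K' (after the try/except). Output: VK

Answer: VK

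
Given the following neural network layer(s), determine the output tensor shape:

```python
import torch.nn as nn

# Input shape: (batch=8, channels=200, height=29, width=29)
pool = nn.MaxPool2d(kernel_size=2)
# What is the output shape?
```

Input: (8, 200, 29, 29) -> Output: (8, 200, 14, 14)

Answer: (8, 200, 14, 14)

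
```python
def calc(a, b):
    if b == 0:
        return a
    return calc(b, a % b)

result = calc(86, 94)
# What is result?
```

calc(86, 94) -> calc(94, 86) -> calc(86, 8) -> calc(8, 6) -> calc(6, 2) -> calc(2, 0) -> 2

Answer: 2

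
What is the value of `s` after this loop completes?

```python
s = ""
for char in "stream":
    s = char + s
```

Reverse 'stream'
`s` takes the values: "" → "s" → "ts" → "rts" → "erts" → "aerts" → "maerts"

Answer: "maerts"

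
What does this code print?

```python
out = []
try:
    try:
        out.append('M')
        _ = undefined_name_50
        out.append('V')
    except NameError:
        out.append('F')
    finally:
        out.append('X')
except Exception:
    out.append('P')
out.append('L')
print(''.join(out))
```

Execution trace: 'M' (inner try body) → 'F' (inner except NameError) → 'X' (inner finally) → 'L' (after the try/except). Output: MFXL

Answer: MFXL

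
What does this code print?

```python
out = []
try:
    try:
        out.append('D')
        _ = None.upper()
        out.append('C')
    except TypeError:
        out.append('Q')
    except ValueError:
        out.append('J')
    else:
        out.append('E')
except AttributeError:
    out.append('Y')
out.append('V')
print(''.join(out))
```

Execution trace: 'D' (try body) → 'Y' (outer except AttributeError) → 'V' (after the try/except). Output: DYV

Answer: DYV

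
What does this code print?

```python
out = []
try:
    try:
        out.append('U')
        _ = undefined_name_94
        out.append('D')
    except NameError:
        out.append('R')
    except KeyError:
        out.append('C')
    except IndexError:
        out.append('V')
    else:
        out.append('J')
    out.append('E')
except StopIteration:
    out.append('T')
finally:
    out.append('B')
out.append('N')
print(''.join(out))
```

Execution trace: 'U' (inner try body) → 'R' (inner except NameError) → 'E' (try body, no exception) → 'B' (finally) → 'N' (after the try/except). Output: UREBN

Answer: UREBN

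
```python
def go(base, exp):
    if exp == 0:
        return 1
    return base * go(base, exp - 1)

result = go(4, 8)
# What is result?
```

go(4, 8) = 4 * 4 * 4 * 4 * 4 * 4 * 4 * 4 = 65536

Answer: 65536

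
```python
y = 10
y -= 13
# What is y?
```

Trace:
`y = 10` → y = 10
`y -= 13` → y = -3
So y = -3

Answer: -3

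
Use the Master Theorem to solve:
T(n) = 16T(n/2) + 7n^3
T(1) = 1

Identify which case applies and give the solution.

a=16, b=2, f(n)=7n^3. log_2(16) = 4. Since c=3 < 4, Case 1 applies: T(n) = Θ(n^log_b(a)) = O(n^4).

Answer: O(n^4) - Case 1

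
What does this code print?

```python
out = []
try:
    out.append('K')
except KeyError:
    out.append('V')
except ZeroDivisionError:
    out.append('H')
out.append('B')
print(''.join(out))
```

Execution trace: 'K' (try body, no exception) → 'B' (after the try/except). Output: KB

Answer: KB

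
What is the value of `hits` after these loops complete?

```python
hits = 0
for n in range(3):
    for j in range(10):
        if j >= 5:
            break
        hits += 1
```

Inner breaks at 5, outer runs 3 times
`hits` takes the values: 0 → 1 → 2 → 3 → 4 → 5 → 6 → 7 → 8 → 9 → 10 → 11 → 12 → 13 → 14 → 15

Answer: 15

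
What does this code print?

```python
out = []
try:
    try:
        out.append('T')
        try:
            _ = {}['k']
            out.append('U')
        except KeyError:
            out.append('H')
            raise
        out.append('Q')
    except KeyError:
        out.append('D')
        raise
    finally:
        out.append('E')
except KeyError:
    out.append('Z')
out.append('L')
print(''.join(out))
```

Execution trace: 'T' (try body) → 'H' (inner except KeyError) → 'D' (except KeyError) → 'E' (finally) → 'Z' (outer except KeyError) → 'L' (after the try/except). Output: THDEZL

Answer: THDEZL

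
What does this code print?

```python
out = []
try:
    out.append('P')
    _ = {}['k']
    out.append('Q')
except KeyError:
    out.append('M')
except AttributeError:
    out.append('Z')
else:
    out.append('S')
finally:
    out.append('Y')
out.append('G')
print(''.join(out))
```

Execution trace: 'P' (try body) → 'M' (except KeyError) → 'Y' (finally) → 'G' (after the try/except). Output: PMYG

Answer: PMYG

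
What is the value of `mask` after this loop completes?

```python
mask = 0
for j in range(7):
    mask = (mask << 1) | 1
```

Build 7 consecutive 1-bits: 0b1111111
`mask` takes the values: 0 → 1 → 3 → 7 → 15 → 31 → 63 → 127

Answer: 127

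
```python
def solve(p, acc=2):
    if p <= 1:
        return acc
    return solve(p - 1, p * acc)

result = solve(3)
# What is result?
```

Accumulator trace (n, acc): (3, 2) -> (2, 6) -> (1, 12) -> return 12

Answer: 12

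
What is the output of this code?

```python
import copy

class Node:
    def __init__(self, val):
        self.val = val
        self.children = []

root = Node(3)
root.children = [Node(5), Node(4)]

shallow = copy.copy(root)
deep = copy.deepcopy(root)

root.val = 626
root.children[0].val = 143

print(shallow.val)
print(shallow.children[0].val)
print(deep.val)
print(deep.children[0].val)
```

Key concept: deep copy with custom objects.
Step by step:
`root = Node(3)` → root = Node(val=3, children=[])
`root.children = [Node(5), Node(4)]` → root = Node(val=3, children=[Node(val=5, children=[]), Node(val=4, children=[])])
`shallow = copy.copy(root)` → shallow = Node(val=3, children=[Node(val=5, children=[]), Node(val=4, children=[])])
`deep = copy.deepcopy(root)` → deep = Node(val=3, children=[Node(val=5, children=[]), Node(val=4, children=[])])
`root.val = 626` → root = Node(val=626, children=[Node(val=5, children=[]), Node(val=4, children=[])])
`root.children[0].val = 143` → root = Node(val=626, children=[Node(val=143, children=[]), Node(val=4, children=[])]); shallow = Node(val=3, children=[Node(val=143, children=[]), Node(val=4, children=[])])
`print(shallow.val)` → prints 3
`print(shallow.children[0].val)` → prints 143
`print(deep.val)` → prints 3
`print(deep.children[0].val)` → prints 5

Answer:
3
143
3
5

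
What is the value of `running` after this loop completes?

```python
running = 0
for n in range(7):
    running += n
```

Sum of 0 to 6 = 21
`running` takes the values: 0 → 1 → 3 → 6 → 10 → 15 → 21

Answer: 21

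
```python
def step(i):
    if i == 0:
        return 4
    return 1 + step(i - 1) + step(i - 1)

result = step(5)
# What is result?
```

step(i) = 1 + 2·step(i-1), step(0)=4. Closed form: (4+1)·2^5 - 1 = 159.

Answer: 159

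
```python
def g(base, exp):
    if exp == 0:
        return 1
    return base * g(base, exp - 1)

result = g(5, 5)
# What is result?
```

g(5, 5) = 5 * 5 * 5 * 5 * 5 = 3125

Answer: 3125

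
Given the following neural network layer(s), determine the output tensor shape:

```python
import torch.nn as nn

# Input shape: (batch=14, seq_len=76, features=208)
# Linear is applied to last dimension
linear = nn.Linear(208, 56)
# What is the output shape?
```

Input: (14, 76, 208) -> Output: (14, 76, 56)

Answer: (14, 76, 56)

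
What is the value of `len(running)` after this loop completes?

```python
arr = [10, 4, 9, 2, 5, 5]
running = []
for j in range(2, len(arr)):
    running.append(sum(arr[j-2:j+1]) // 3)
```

Number of 3-element averages
`running` takes the values: [] → [7] → [7, 5] → [7, 5, 5] → [7, 5, 5, 4]
So `len(running)` = 4

Answer: 4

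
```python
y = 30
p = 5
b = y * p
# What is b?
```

Trace:
`y = 30` → y = 30
`p = 5` → p = 5
`b = y * p` → b = 150
So b = 150

Answer: 150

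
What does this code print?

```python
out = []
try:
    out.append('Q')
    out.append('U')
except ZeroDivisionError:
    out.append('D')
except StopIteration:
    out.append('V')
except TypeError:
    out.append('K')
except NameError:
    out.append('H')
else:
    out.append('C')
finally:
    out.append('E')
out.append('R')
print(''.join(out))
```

Execution trace: 'Q' (try body) → 'U' (try body, no exception) → 'C' (else) → 'E' (finally) → 'R' (after the try/except). Output: QUCER

Answer: QUCER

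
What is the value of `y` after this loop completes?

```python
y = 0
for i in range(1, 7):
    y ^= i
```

XOR of 1 to 6
`y` takes the values: 0 → 1 → 3 → 0 → 4 → 1 → 7

Answer: 7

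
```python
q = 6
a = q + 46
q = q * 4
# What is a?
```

Trace:
`q = 6` → q = 6
`a = q + 46` → a = 52
`q = q * 4` → q = 24
So a = 52

Answer: 52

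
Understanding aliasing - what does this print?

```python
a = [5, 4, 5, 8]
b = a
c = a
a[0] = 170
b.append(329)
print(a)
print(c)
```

Key concept: multiple aliases.
Step by step:
`a = [5, 4, 5, 8]` → a = [5, 4, 5, 8]
`b = a` → b = [5, 4, 5, 8] (same object as a)
`c = a` → c = [5, 4, 5, 8] (same object as a, b)
`a[0] = 170` → a = [170, 4, 5, 8] (same object as b, c); b = [170, 4, 5, 8] (same object as a, c); c = [170, 4, 5, 8] (same object as a, b)
`b.append(329)` → a = [170, 4, 5, 8, 329] (same object as b, c); b = [170, 4, 5, 8, 329] (same object as a, c); c = [170, 4, 5, 8, 329] (same object as a, b)
`print(a)` → prints [170, 4, 5, 8, 329]
`print(c)` → prints [170, 4, 5, 8, 329]

Answer:
[170, 4, 5, 8, 329]
[170, 4, 5, 8, 329]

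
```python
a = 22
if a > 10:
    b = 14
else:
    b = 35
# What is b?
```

Trace:
`a = 22` → a = 22
`if a > 10: ...` → a > 10 is True → b = 14
So b = 14

Answer: 14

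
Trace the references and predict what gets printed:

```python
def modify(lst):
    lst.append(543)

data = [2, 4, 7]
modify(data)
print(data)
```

Key concept: function modifies passed list.
Step by step:
`data = [2, 4, 7]` → data = [2, 4, 7]
`modify(data)` → data = [2, 4, 7, 543]
`print(data)` → prints [2, 4, 7, 543]

Answer: [2, 4, 7, 543]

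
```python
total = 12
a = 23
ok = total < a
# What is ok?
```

Trace:
`total = 12` → total = 12
`a = 23` → a = 23
`ok = total < a` → ok = True
So ok = True

Answer: True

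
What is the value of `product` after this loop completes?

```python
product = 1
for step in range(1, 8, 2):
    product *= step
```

Product of 1, 3, 5, ... up to 7
`product` takes the values: 1 → 3 → 15 → 105

Answer: 105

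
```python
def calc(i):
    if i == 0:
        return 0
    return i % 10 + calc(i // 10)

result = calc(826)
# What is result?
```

Sum of digits of 826: 6 + 2 + 8 = 16

Answer: 16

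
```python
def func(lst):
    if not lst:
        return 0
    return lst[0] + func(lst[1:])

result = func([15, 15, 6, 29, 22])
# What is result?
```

15 + 15 + 6 + 29 + 22 + 0 = 87

Answer: 87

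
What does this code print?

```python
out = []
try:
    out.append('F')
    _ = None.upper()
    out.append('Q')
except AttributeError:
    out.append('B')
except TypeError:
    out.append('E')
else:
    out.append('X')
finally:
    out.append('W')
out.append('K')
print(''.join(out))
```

Execution trace: 'F' (try body) → 'B' (except AttributeError) → 'W' (finally) → 'K' (after the try/except). Output: FBWK

Answer: FBWK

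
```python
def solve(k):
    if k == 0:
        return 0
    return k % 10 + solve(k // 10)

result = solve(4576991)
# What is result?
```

Sum of digits of 4576991: 1 + 9 + 9 + 6 + 7 + 5 + 4 = 41

Answer: 41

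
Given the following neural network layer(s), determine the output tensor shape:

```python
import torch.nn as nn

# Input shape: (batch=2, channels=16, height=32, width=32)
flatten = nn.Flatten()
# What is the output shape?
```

Input: (2, 16, 32, 32) -> Output: (2, 16384)

Answer: (2, 16384)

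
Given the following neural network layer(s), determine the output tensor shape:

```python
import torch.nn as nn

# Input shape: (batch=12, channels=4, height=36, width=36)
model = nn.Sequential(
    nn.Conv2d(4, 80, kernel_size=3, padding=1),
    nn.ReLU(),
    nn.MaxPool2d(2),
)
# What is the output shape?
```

Input: (12, 4, 36, 36) -> after Conv2d: (12, 80, 36, 36) -> after ReLU: (12, 80, 36, 36) -> Output: (12, 80, 18, 18)

Answer: (12, 80, 18, 18)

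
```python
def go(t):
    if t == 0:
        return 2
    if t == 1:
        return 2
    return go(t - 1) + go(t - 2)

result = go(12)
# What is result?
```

Build up from base cases: go(0)=2, go(1)=2, go(2)=4, go(3)=6, go(4)=10, go(5)=16, go(6)=26, ..., go(12)=466

Answer: 466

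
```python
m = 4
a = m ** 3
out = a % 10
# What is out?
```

Trace:
`m = 4` → m = 4
`a = m ** 3` → a = 64
`out = a % 10` → out = 4
So out = 4

Answer: 4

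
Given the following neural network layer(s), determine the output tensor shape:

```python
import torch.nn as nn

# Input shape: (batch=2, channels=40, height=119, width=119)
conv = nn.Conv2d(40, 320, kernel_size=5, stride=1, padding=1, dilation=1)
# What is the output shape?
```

Input: (2, 40, 119, 119) -> Output: (2, 320, 117, 117)

Answer: (2, 320, 117, 117)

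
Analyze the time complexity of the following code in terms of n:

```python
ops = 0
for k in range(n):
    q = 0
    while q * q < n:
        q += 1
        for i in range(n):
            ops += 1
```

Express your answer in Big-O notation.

Each loop level contributes: n × √n × n. Multiplying the contributions gives O(n^2√n).

Answer: O(n^2√n)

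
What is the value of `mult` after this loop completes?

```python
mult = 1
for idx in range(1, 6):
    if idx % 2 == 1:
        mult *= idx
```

Product of odd numbers 1 to 5
`mult` takes the values: 1 → 3 → 15

Answer: 15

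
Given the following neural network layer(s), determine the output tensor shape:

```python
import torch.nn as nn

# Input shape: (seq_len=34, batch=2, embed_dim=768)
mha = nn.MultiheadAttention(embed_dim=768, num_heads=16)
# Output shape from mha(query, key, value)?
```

Input: (34, 2, 768) -> Output: (34, 2, 768)

Answer: (34, 2, 768)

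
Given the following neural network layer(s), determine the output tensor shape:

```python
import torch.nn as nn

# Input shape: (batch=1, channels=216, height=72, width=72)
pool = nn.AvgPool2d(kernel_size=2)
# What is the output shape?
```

Input: (1, 216, 72, 72) -> Output: (1, 216, 36, 36)

Answer: (1, 216, 36, 36)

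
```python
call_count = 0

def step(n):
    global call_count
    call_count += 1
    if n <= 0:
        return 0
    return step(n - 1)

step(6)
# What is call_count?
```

Linear recursion stepping by 1: 7 calls from n=6 down to ≤0.

Answer: 7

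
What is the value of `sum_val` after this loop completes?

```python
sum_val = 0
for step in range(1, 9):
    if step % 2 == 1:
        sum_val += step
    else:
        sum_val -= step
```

Add odd, subtract even
`sum_val` takes the values: 0 → 1 → -1 → 2 → -2 → 3 → -3 → 4 → -4

Answer: -4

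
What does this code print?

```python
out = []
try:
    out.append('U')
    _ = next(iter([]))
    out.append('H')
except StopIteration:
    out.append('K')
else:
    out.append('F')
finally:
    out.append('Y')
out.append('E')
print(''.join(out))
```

Execution trace: 'U' (try body) → 'K' (except StopIteration) → 'Y' (finally) → 'E' (after the try/except). Output: UKYE

Answer: UKYE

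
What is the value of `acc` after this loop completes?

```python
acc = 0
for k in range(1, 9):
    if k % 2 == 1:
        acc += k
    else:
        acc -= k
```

Add odd, subtract even
`acc` takes the values: 0 → 1 → -1 → 2 → -2 → 3 → -3 → 4 → -4

Answer: -4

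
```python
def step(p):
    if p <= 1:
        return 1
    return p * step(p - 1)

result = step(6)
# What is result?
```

step(6) = 6 * 5 * 4 * 3 * 2 * 1 = 720

Answer: 720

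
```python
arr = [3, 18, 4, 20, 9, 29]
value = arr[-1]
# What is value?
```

Trace:
`arr = [3, 18, 4, 20, 9, 29]` → arr = [3, 18, 4, 20, 9, 29]
`value = arr[-1]` → value = 29
So value = 29

Answer: 29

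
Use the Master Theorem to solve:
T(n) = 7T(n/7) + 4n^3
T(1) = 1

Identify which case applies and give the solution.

a=7, b=7, f(n)=4n^3. log_7(7) = 1. Since c=3 > 1 and the regularity condition holds (7(n/7)^3 = (7/7^3)n^3 with 7/7^3 < 1), Case 3 applies: T(n) = Θ(f(n)) = O(n^3).

Answer: O(n^3) - Case 3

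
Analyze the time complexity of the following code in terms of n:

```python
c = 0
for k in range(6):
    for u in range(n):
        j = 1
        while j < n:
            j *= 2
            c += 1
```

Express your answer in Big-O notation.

Each loop level contributes: 1 × n × log n. Multiplying the contributions gives O(n log n).

Answer: O(n log n)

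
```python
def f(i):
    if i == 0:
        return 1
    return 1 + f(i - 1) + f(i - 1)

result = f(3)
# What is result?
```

f(i) = 1 + 2·f(i-1), f(0)=1. Closed form: (1+1)·2^3 - 1 = 15.

Answer: 15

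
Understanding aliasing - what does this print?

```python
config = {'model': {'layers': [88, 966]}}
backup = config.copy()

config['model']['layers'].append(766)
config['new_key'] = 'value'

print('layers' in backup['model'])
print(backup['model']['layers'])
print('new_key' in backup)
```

Key concept: shallow copy gotcha with nested dict.
Step by step:
`config = {'model': {'layers': [88, 966]}}` → config = {'model': {'layers': [88, 966]}}
`backup = config.copy()` → backup = {'model': {'layers': [88, 966]}}
`config['model']['layers'].append(766)` → config = {'model': {'layers': [88, 966, 766]}}; backup = {'model': {'layers': [88, 966, 766]}}
`config['new_key'] = 'value'` → config = {'model': {'layers': [88, 966, 766]}, 'new_key': 'value'}
`print('layers' in backup['model'])` → prints True
`print(backup['model']['layers'])` → prints [88, 966, 766]
`print('new_key' in backup)` → prints False

Answer:
True
[88, 966, 766]
False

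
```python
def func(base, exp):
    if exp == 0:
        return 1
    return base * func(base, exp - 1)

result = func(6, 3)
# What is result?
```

func(6, 3) = 6 * 6 * 6 = 216

Answer: 216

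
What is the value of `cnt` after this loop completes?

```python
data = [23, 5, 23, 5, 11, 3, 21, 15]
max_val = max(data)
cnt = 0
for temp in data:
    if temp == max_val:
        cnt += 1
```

Count of max value 23 in [23, 5, 23, 5, 11, 3, 21, 15]
`cnt` takes the values: 0 → 1 → 2

Answer: 2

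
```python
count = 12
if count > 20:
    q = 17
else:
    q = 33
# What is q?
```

Trace:
`count = 12` → count = 12
`if count > 20: ...` → count > 20 is False, take else branch → q = 33
So q = 33

Answer: 33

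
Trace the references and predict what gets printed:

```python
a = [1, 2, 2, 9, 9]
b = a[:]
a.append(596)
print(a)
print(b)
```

Key concept: slice [:] creates copy.
Step by step:
`a = [1, 2, 2, 9, 9]` → a = [1, 2, 2, 9, 9]
`b = a[:]` → b = [1, 2, 2, 9, 9]
`a.append(596)` → a = [1, 2, 2, 9, 9, 596]
`print(a)` → prints [1, 2, 2, 9, 9, 596]
`print(b)` → prints [1, 2, 2, 9, 9]

Answer:
[1, 2, 2, 9, 9, 596]
[1, 2, 2, 9, 9]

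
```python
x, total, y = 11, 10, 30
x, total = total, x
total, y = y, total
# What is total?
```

Trace:
`x, total, y = 11, 10, 30` → x = 11; total = 10; y = 30
`x, total = total, x` → x = 10; total = 11
`total, y = y, total` → total = 30; y = 11
So total = 30

Answer: 30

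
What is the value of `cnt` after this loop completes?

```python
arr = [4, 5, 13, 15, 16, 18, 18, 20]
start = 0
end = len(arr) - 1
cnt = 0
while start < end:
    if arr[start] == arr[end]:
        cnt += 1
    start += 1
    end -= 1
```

Count matching pairs from ends
`cnt` takes the values: 0

Answer: 0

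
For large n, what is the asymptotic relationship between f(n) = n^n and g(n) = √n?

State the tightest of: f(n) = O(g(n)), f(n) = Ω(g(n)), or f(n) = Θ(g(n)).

n^n vs √n: f(n) = Ω(g(n)) but not O(g(n)) — n^n grows strictly faster than √n.

Answer: f(n) = Ω(g(n)) but not O(g(n)) — n^n grows strictly faster than √n.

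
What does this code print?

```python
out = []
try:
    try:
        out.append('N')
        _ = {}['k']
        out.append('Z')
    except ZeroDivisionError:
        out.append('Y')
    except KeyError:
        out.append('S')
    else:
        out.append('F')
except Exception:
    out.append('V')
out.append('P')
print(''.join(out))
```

Execution trace: 'N' (inner try body) → 'S' (inner except KeyError) → 'P' (after the try/except). Output: NSP

Answer: NSP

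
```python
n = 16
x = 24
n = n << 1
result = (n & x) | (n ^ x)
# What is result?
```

Trace:
`n = 16` → n = 16
`x = 24` → x = 24
`n = n << 1` → n = 32
`result = (n & x) | (n ^ x)` → result = 56
So result = 56

Answer: 56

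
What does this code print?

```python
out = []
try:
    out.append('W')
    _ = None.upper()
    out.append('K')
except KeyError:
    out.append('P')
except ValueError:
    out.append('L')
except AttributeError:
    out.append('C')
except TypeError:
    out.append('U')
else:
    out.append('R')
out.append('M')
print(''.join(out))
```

Execution trace: 'W' (try body) → 'C' (except AttributeError) → 'M' (after the try/except). Output: WCM

Answer: WCM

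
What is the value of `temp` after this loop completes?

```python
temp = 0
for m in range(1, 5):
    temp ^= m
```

XOR of 1 to 4
`temp` takes the values: 0 → 1 → 3 → 0 → 4

Answer: 4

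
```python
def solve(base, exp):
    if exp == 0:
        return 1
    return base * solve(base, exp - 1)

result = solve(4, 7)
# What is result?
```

solve(4, 7) = 4 * 4 * 4 * 4 * 4 * 4 * 4 = 16384

Answer: 16384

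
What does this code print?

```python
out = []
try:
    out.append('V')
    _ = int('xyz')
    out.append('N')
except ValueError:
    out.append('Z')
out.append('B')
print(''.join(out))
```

Execution trace: 'V' (try body) → 'Z' (except ValueError) → 'B' (after the try/except). Output: VZB

Answer: VZB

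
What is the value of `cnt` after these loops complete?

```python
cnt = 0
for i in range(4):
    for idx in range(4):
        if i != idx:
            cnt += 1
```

4² - 4 (exclude diagonal)
`cnt` takes the values: 0 → 1 → 2 → 3 → 4 → 5 → 6 → 7 → 8 → 9 → 10 → 11 → 12

Answer: 12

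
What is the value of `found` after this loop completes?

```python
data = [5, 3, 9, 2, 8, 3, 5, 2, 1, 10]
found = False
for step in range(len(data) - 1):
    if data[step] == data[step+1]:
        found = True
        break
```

Check consecutive duplicates in [5, 3, 9, 2, 8, 3, 5, 2, 1, 10]
`found` takes the values: False

Answer: False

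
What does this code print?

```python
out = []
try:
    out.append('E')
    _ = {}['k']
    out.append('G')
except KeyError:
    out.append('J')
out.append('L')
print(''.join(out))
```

Execution trace: 'E' (try body) → 'J' (except KeyError) → 'L' (after the try/except). Output: EJL

Answer: EJL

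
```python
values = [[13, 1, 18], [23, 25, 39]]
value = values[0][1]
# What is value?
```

Trace:
`values = [[13, 1, 18], [23, 25, 39]]` → values = [[13, 1, 18], [23, 25, 39]]
`value = values[0][1]` → value = 1
So value = 1

Answer: 1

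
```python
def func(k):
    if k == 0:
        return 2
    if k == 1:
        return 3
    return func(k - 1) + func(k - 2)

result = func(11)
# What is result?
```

Build up from base cases: func(0)=2, func(1)=3, func(2)=5, func(3)=8, func(4)=13, func(5)=21, func(6)=34, ..., func(11)=377

Answer: 377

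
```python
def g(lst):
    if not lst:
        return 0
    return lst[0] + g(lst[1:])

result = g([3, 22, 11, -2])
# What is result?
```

3 + 22 + 11 + (-2) + 0 = 34

Answer: 34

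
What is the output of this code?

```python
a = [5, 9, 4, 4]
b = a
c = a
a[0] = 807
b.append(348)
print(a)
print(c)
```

Key concept: multiple aliases.
Step by step:
`a = [5, 9, 4, 4]` → a = [5, 9, 4, 4]
`b = a` → b = [5, 9, 4, 4] (same object as a)
`c = a` → c = [5, 9, 4, 4] (same object as a, b)
`a[0] = 807` → a = [807, 9, 4, 4] (same object as b, c); b = [807, 9, 4, 4] (same object as a, c); c = [807, 9, 4, 4] (same object as a, b)
`b.append(348)` → a = [807, 9, 4, 4, 348] (same object as b, c); b = [807, 9, 4, 4, 348] (same object as a, c); c = [807, 9, 4, 4, 348] (same object as a, b)
`print(a)` → prints [807, 9, 4, 4, 348]
`print(c)` → prints [807, 9, 4, 4, 348]

Answer:
[807, 9, 4, 4, 348]
[807, 9, 4, 4, 348]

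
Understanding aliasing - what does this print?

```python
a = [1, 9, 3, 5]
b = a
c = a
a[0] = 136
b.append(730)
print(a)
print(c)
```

Key concept: multiple aliases.
Step by step:
`a = [1, 9, 3, 5]` → a = [1, 9, 3, 5]
`b = a` → b = [1, 9, 3, 5] (same object as a)
`c = a` → c = [1, 9, 3, 5] (same object as a, b)
`a[0] = 136` → a = [136, 9, 3, 5] (same object as b, c); b = [136, 9, 3, 5] (same object as a, c); c = [136, 9, 3, 5] (same object as a, b)
`b.append(730)` → a = [136, 9, 3, 5, 730] (same object as b, c); b = [136, 9, 3, 5, 730] (same object as a, c); c = [136, 9, 3, 5, 730] (same object as a, b)
`print(a)` → prints [136, 9, 3, 5, 730]
`print(c)` → prints [136, 9, 3, 5, 730]

Answer:
[136, 9, 3, 5, 730]
[136, 9, 3, 5, 730]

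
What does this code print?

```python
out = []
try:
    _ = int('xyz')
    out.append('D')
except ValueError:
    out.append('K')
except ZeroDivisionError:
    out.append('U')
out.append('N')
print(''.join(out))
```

Execution trace: 'K' (except ValueError) → 'N' (after the try/except). Output: KN

Answer: KN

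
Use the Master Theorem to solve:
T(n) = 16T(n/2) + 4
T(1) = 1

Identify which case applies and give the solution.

a=16, b=2, f(n)=4. log_2(16) = 4. Since c=0 < 4, Case 1 applies: T(n) = Θ(n^log_b(a)) = O(n^4).

Answer: O(n^4) - Case 1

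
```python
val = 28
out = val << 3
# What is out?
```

Trace:
`val = 28` → val = 28
`out = val << 3` → out = 224
So out = 224

Answer: 224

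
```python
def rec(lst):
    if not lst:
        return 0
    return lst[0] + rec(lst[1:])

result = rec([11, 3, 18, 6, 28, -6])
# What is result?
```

11 + 3 + 18 + 6 + 28 + (-6) + 0 = 60

Answer: 60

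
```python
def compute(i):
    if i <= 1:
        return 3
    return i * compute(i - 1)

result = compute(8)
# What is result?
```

compute(8) = 8 * 7 * 6 * 5 * 4 * 3 * 2 * 3 = 120960

Answer: 120960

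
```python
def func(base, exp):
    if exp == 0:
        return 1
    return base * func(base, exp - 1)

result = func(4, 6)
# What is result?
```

func(4, 6) = 4 * 4 * 4 * 4 * 4 * 4 = 4096

Answer: 4096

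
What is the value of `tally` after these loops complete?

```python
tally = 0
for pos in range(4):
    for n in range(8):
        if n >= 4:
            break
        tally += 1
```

Inner breaks at 4, outer runs 4 times
`tally` takes the values: 0 → 1 → 2 → 3 → 4 → 5 → 6 → 7 → 8 → 9 → 10 → 11 → 12 → 13 → 14 → 15 → 16

Answer: 16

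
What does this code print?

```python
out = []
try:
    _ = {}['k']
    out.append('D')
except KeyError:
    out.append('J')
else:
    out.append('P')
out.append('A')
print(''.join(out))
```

Execution trace: 'J' (except KeyError) → 'A' (after the try/except). Output: JA

Answer: JA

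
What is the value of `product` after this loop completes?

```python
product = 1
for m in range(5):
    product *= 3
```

3^5 = 243
`product` takes the values: 1 → 3 → 9 → 27 → 81 → 243

Answer: 243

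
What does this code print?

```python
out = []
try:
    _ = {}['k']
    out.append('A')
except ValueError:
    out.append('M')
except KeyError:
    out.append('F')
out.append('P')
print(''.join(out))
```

Execution trace: 'F' (except KeyError) → 'P' (after the try/except). Output: FP

Answer: FP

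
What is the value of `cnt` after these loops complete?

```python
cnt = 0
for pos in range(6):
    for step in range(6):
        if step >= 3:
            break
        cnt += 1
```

Inner breaks at 3, outer runs 6 times
`cnt` takes the values: 0 → 1 → 2 → 3 → 4 → 5 → 6 → 7 → 8 → 9 → 10 → 11 → 12 → 13 → 14 → 15 → 16 → 17 → 18

Answer: 18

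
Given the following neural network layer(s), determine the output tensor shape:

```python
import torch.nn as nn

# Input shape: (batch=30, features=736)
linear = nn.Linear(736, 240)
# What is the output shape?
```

Input: (30, 736) -> Output: (30, 240)

Answer: (30, 240)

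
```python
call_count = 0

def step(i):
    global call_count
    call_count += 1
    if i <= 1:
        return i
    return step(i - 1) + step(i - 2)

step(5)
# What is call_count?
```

Calls(i) = 1 + Calls(i-1) + Calls(i-2); Calls(0)=Calls(1)=1. For i=5 this gives 15.

Answer: 15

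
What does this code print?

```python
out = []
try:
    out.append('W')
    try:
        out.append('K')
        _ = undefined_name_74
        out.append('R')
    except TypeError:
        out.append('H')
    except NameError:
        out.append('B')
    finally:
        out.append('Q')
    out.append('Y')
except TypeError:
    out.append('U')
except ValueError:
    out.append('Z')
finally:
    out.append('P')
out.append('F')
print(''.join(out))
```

Execution trace: 'W' (try body) → 'K' (inner try body) → 'B' (inner except NameError) → 'Q' (inner finally) → 'Y' (try body, no exception) → 'P' (finally) → 'F' (after the try/except). Output: WKBQYPF

Answer: WKBQYPF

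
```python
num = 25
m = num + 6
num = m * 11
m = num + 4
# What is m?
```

Trace:
`num = 25` → num = 25
`m = num + 6` → m = 31
`num = m * 11` → num = 341
`m = num + 4` → m = 345
So m = 345

Answer: 345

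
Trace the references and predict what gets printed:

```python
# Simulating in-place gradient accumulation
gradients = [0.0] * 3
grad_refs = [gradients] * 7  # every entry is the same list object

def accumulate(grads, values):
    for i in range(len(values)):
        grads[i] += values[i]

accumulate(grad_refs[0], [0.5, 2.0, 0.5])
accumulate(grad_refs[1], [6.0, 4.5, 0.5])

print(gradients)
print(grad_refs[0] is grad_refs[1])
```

Key concept: gradient accumulation aliasing.
Step by step:
`gradients = [0.0] * 3` → gradients = [0.0, 0.0, 0.0]
`grad_refs = [gradients] * 7` → grad_refs = [[0.0, 0.0, 0.0], [0.0, 0.0, 0.0], [0.0, 0.0, 0.0], [0.0, 0.0, 0.0], [0.0, 0.0, 0.0], [0.0, 0.0, 0.0], [0.0, 0.0, 0.0]]
`accumulate(grad_refs[0], [0.5, 2.0, 0.5])` → gradients = [0.5, 2.0, 0.5]; grad_refs = [[0.5, 2.0, 0.5], [0.5, 2.0, 0.5], [0.5, 2.0, 0.5], [0.5, 2.0, 0.5], [0.5, 2.0, 0.5], [0.5, 2.0, 0.5], [0.5, 2.0, 0.5]]
`accumulate(grad_refs[1], [6.0, 4.5, 0.5])` → gradients = [6.5, 6.5, 1.0]; grad_refs = [[6.5, 6.5, 1.0], [6.5, 6.5, 1.0], [6.5, 6.5, 1.0], [6.5, 6.5, 1.0], [6.5, 6.5, 1.0], [6.5, 6.5, 1.0], [6.5, 6.5, 1.0]]
`print(gradients)` → prints [6.5, 6.5, 1.0]
`print(grad_refs[0] is grad_refs[1])` → prints True

Answer:
[6.5, 6.5, 1.0]
True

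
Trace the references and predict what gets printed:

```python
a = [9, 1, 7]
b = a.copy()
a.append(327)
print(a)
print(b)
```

Key concept: list.copy() creates independent copy.
Step by step:
`a = [9, 1, 7]` → a = [9, 1, 7]
`b = a.copy()` → b = [9, 1, 7]
`a.append(327)` → a = [9, 1, 7, 327]
`print(a)` → prints [9, 1, 7, 327]
`print(b)` → prints [9, 1, 7]

Answer:
[9, 1, 7, 327]
[9, 1, 7]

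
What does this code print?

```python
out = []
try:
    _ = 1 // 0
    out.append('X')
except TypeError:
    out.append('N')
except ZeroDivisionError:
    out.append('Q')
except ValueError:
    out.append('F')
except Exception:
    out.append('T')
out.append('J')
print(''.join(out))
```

Execution trace: 'Q' (except ZeroDivisionError) → 'J' (after the try/except). Output: QJ

Answer: QJ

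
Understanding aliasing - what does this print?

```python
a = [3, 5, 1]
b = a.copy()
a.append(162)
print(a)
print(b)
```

Key concept: list.copy() creates independent copy.
Step by step:
`a = [3, 5, 1]` → a = [3, 5, 1]
`b = a.copy()` → b = [3, 5, 1]
`a.append(162)` → a = [3, 5, 1, 162]
`print(a)` → prints [3, 5, 1, 162]
`print(b)` → prints [3, 5, 1]

Answer:
[3, 5, 1, 162]
[3, 5, 1]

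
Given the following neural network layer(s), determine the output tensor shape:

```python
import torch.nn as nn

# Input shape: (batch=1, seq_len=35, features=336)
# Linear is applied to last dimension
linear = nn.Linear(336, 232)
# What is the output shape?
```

Input: (1, 35, 336) -> Output: (1, 35, 232)

Answer: (1, 35, 232)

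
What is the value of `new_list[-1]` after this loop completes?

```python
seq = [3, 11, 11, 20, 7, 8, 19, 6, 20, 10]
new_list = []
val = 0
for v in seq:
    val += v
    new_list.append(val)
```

Cumulative sum ends at 115
`new_list` takes the values: [] → [3] → [3, 14] → [3, 14, 25] → [3, 14, 25, 45] → [3, 14, 25, 45, 52] → [3, 14, 25, 45, 52, 60] → [3, 14, 25, 45, 52, 60, 79] → [3, 14, 25, 45, 52, 60, 79, 85] → [3, 14, 25, 45, 52, 60, 79, 85, 105] → [3, 14, 25, 45, 52, 60, 79, 85, 105, 115]
So `new_list[-1]` = 115

Answer: 115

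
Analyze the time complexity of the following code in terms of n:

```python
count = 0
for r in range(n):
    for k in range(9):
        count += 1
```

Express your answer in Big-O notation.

Each loop level contributes: n × 1. Multiplying the contributions gives O(n).

Answer: O(n)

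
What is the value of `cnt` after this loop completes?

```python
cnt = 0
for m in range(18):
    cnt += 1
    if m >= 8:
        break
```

Loop breaks when m reaches 8, cnt is 9
`cnt` takes the values: 0 → 1 → 2 → 3 → 4 → 5 → 6 → 7 → 8 → 9

Answer: 9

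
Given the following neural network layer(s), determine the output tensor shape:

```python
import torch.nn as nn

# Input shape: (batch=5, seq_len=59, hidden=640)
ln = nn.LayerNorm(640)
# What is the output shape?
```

Input: (5, 59, 640) -> Output: (5, 59, 640)

Answer: (5, 59, 640)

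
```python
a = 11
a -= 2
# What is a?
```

Trace:
`a = 11` → a = 11
`a -= 2` → a = 9
So a = 9

Answer: 9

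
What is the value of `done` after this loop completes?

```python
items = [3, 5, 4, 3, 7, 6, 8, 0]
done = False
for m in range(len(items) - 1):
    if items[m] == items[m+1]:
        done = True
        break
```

Check consecutive duplicates in [3, 5, 4, 3, 7, 6, 8, 0]
`done` takes the values: False

Answer: False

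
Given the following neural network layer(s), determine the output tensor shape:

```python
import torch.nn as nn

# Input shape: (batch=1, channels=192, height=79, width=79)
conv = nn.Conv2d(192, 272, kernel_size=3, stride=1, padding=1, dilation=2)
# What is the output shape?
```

Input: (1, 192, 79, 79) -> Output: (1, 272, 77, 77)

Answer: (1, 272, 77, 77)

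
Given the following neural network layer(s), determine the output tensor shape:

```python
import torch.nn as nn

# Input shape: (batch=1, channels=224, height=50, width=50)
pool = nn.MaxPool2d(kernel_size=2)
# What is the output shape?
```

Input: (1, 224, 50, 50) -> Output: (1, 224, 25, 25)

Answer: (1, 224, 25, 25)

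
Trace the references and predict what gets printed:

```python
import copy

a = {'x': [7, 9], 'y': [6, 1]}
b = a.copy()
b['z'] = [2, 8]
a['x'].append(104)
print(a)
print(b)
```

Key concept: shallow copy of dict with mutable values.
Step by step:
`a = {'x': [7, 9], 'y': [6, 1]}` → a = {'x': [7, 9], 'y': [6, 1]}
`b = a.copy()` → b = {'x': [7, 9], 'y': [6, 1]}
`b['z'] = [2, 8]` → b = {'x': [7, 9], 'y': [6, 1], 'z': [2, 8]}
`a['x'].append(104)` → a = {'x': [7, 9, 104], 'y': [6, 1]}; b = {'x': [7, 9, 104], 'y': [6, 1], 'z': [2, 8]}
`print(a)` → prints {'x': [7, 9, 104], 'y': [6, 1]}
`print(b)` → prints {'x': [7, 9, 104], 'y': [6, 1], 'z': [2, 8]}

Answer:
{'x': [7, 9, 104], 'y': [6, 1]}
{'x': [7, 9, 104], 'y': [6, 1], 'z': [2, 8]}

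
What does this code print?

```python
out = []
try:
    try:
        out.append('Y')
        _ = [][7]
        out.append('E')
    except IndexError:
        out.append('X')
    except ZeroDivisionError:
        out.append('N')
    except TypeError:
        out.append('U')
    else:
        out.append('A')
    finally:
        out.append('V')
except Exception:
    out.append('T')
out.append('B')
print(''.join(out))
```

Execution trace: 'Y' (inner try body) → 'X' (inner except IndexError) → 'V' (inner finally) → 'B' (after the try/except). Output: YXVB

Answer: YXVB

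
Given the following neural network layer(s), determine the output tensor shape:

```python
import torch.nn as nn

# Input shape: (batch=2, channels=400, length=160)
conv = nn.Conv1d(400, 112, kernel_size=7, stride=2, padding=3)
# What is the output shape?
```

Input: (2, 400, 160) -> Output: (2, 112, 80)

Answer: (2, 112, 80)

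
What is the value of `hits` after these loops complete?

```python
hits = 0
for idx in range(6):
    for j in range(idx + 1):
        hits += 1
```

Triangle: 1 + 2 + ... + 6
`hits` takes the values: 0 → 1 → 2 → 3 → 4 → 5 → 6 → 7 → 8 → 9 → 10 → 11 → 12 → 13 → 14 → 15 → 16 → 17 → 18 → 19 → 20 → 21

Answer: 21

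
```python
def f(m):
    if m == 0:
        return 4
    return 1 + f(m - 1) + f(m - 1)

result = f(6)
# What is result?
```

f(m) = 1 + 2·f(m-1), f(0)=4. Closed form: (4+1)·2^6 - 1 = 319.

Answer: 319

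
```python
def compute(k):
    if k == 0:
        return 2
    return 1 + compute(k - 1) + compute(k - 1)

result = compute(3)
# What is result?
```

compute(k) = 1 + 2·compute(k-1), compute(0)=2. Closed form: (2+1)·2^3 - 1 = 23.

Answer: 23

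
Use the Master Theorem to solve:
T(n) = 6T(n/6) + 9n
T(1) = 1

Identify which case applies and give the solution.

a=6, b=6, f(n)=9n. log_6(6) = 1. Since c=1 = 1, Case 2 applies: T(n) = Θ(n^log_b(a) · log n) = O(n log n).

Answer: O(n log n) - Case 2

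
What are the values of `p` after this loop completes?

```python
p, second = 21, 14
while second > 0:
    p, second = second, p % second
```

GCD of 21 and 14
`p` takes the values: 21 → 14 → 7

Answer: 7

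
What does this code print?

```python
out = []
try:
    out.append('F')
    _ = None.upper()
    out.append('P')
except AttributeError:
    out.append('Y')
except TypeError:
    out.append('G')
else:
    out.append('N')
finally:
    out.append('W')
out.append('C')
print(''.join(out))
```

Execution trace: 'F' (try body) → 'Y' (except AttributeError) → 'W' (finally) → 'C' (after the try/except). Output: FYWC

Answer: FYWC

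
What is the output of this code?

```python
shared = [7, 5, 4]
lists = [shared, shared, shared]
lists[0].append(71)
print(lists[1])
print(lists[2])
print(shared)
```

Key concept: list of same reference.
Step by step:
`shared = [7, 5, 4]` → shared = [7, 5, 4]
`lists = [shared, shared, shared]` → lists = [[7, 5, 4], [7, 5, 4], [7, 5, 4]]
`lists[0].append(71)` → shared = [7, 5, 4, 71]; lists = [[7, 5, 4, 71], [7, 5, 4, 71], [7, 5, 4, 71]]
`print(lists[1])` → prints [7, 5, 4, 71]
`print(lists[2])` → prints [7, 5, 4, 71]
`print(shared)` → prints [7, 5, 4, 71]

Answer:
[7, 5, 4, 71]
[7, 5, 4, 71]
[7, 5, 4, 71]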